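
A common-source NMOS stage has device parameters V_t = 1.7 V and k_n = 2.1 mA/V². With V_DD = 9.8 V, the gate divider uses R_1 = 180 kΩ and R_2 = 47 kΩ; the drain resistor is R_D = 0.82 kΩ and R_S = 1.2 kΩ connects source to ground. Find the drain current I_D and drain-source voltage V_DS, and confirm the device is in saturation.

V_G = V_DD·R_2/(R_1+R_2) = 9.8×47/227 = 2.03 V.
Assume saturation: I_D = (k_n/2)(V_GS − V_t)² with V_GS = V_G − I_D·R_S = 2.03 − 1.2·I_D.
Substituting gives 1.51·I_D² − 1.83·I_D + 0.114 = 0, with roots I_D = 0.0657 or 1.14 mA.
The root I_D = 1.14 mA gives V_GS = 0.656 V ≤ V_t, so take I_D = 0.0657 mA.
Then V_GS = 1.95 V and V_DS = V_DD − I_D(R_D+R_S) = 9.8 − 0.0657×2.02 = 9.67 V.
Saturation requires V_DS ≥ V_GS − V_t = 0.25 V; 9.67 ≥ 0.25 ✓.

I_D ≈ 0.066 mA, V_DS ≈ 9.7 V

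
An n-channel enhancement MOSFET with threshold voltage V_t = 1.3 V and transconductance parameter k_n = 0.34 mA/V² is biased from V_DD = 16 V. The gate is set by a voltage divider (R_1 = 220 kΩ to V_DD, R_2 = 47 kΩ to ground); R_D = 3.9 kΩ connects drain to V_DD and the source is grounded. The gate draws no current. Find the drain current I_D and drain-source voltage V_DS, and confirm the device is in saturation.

I_D ≈ 0.39 mA, V_DS ≈ 14 V

V_G = V_DD·R_2/(R_1+R_2) = 16×47/267 = 2.82 V. With the source grounded, V_GS = V_G = 2.82 V.
Assume saturation: I_D = (k_n/2)(V_GS − V_t)² = (0.34/2)×(2.82 − 1.3)² = 0.17×1.52² = 0.391 mA.
V_DS = V_DD − I_D·R_D = 16 − 0.391×3.9 = 14.5 V.
Saturation requires V_DS ≥ V_GS − V_t = 1.52 V; 14.5 ≥ 1.52 ✓.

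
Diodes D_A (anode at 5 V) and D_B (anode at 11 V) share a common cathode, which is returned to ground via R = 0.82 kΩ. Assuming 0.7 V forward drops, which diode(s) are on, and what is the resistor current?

Assume both conduct. Then node N would need to be at both 5−0.7 = 4.3 V and 11−0.7 = 10.3 V, which is impossible.
Assume only D_B conducts: V_N = 11 − 0.7 = 10.3 V, so I_R = 10.3/0.82 = 12.6 mA.
Check D_A: its anode-to-cathode voltage is 5 − 10.3 = -5.3 V < 0.7 V, so it is off. The assumption is consistent.

Only D_B conducts; I_R ≈ 13 mA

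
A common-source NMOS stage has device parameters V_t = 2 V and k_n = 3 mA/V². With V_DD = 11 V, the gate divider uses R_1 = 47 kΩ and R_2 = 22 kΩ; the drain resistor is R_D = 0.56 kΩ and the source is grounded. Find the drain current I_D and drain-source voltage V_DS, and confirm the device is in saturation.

V_G = V_DD·R_2/(R_1+R_2) = 11×22/69 = 3.51 V. With the source grounded, V_GS = V_G = 3.51 V.
Assume saturation: I_D = (k_n/2)(V_GS − V_t)² = (3/2)×(3.51 − 2)² = 1.5×1.51² = 3.41 mA.
V_DS = V_DD − I_D·R_D = 11 − 3.41×0.56 = 9.09 V.
Saturation requires V_DS ≥ V_GS − V_t = 1.51 V; 9.09 ≥ 1.51 ✓.

I_D ≈ 3.4 mA, V_DS ≈ 9.1 V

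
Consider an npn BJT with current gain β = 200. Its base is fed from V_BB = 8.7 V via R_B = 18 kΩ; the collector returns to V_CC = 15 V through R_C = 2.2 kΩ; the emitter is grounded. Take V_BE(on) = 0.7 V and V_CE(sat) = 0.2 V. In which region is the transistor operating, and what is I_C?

saturation; I_C ≈ 6.7 mA

Assume active: I_B = (8.7 − 0.7)/18 = 0.444 mA, giving I_C = β·I_B = 88.9 mA.
But then V_CE = 15 − 88.9×2.2 = -181 V < V_CE(sat) = 0.2 V — impossible in the active region.
So the transistor is saturated. With V_CE = 0.2 V, I_C = (V_CC − 0.2)/R_C = 14.8/2.2 = 6.73 mA.
Check: β·I_B = 88.9 mA > I_C = 6.73 mA, confirming saturation.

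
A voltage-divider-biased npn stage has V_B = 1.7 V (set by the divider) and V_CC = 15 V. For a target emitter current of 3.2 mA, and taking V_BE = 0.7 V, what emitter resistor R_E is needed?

V_E = V_B − V_BE = 1.7 − 0.7 = 1 V.
R_E = V_E / I_E = 1 / 3.2 = 0.312 kΩ.

R_E ≈ 0.31 kΩ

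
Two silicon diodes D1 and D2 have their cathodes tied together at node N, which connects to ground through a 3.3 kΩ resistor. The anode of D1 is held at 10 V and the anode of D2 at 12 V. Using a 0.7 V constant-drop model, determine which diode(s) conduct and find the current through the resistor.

Assume both conduct. Then node N would need to be at both 10−0.7 = 9.3 V and 12−0.7 = 11.3 V, which is impossible.
Assume only D2 conducts: V_N = 12 − 0.7 = 11.3 V, so I_R = 11.3/3.3 = 3.42 mA.
Check D1: its anode-to-cathode voltage is 10 − 11.3 = -1.3 V < 0.7 V, so it is off. The assumption is consistent.

Only D2 conducts; I_R ≈ 3.4 mA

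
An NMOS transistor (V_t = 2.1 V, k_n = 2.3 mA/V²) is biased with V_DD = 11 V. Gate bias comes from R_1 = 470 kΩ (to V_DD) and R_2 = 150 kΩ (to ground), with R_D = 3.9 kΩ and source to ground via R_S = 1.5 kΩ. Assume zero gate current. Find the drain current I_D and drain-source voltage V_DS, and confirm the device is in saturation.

I_D ≈ 0.14 mA, V_DS ≈ 10 V

V_G = V_DD·R_2/(R_1+R_2) = 11×150/620 = 2.66 V.
Assume saturation: I_D = (k_n/2)(V_GS − V_t)² with V_GS = V_G − I_D·R_S = 2.66 − 1.5·I_D.
Substituting gives 2.59·I_D² − 2.94·I_D + 0.362 = 0, with roots I_D = 0.141 or 0.994 mA.
The root I_D = 0.994 mA gives V_GS = 1.17 V ≤ V_t, so take I_D = 0.141 mA.
Then V_GS = 2.45 V and V_DS = V_DD − I_D(R_D+R_S) = 11 − 0.141×5.4 = 10.2 V.
Saturation requires V_DS ≥ V_GS − V_t = 0.35 V; 10.2 ≥ 0.35 ✓.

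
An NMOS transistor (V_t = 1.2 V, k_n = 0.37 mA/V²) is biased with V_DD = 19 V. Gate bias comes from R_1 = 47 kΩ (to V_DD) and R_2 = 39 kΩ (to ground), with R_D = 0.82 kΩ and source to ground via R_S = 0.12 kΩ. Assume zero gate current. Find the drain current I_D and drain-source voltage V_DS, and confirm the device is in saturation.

I_D ≈ 7.8 mA, V_DS ≈ 12 V

V_G = V_DD·R_2/(R_1+R_2) = 19×39/86 = 8.62 V.
Assume saturation: I_D = (k_n/2)(V_GS − V_t)² with V_GS = V_G − I_D·R_S = 8.62 − 0.12·I_D.
Substituting gives 0.00266·I_D² − 1.33·I_D + 10.2 = 0, with roots I_D = 7.78 or 491 mA.
The root I_D = 491 mA gives V_GS = -50.3 V ≤ V_t, so take I_D = 7.78 mA.
Then V_GS = 7.68 V and V_DS = V_DD − I_D(R_D+R_S) = 19 − 7.78×0.94 = 11.7 V.
Saturation requires V_DS ≥ V_GS − V_t = 6.48 V; 11.7 ≥ 6.48 ✓.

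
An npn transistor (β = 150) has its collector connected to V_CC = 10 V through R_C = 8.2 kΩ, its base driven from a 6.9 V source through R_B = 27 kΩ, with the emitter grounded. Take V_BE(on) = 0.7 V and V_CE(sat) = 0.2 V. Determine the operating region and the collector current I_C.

saturation; I_C ≈ 1.2 mA

Assume active: I_B = (6.9 − 0.7)/27 = 0.23 mA, giving I_C = β·I_B = 34.4 mA.
But then V_CE = 10 − 34.4×8.2 = -272 V < V_CE(sat) = 0.2 V — impossible in the active region.
So the transistor is saturated. With V_CE = 0.2 V, I_C = (V_CC − 0.2)/R_C = 9.8/8.2 = 1.2 mA.
Check: β·I_B = 34.4 mA > I_C = 1.2 mA, confirming saturation.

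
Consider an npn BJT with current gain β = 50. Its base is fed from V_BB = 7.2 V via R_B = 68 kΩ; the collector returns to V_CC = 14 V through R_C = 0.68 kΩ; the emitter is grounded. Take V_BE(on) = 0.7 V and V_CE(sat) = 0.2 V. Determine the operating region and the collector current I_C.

Assume active. Base-emitter loop: I_B = (V_BB − V_BE)/R_B = (7.2 − 0.7)/68 = 0.0956 mA.
I_C = β·I_B = 50×0.0956 = 4.78 mA.
V_CE = V_CC − I_C·R_C = 14 − 4.78×0.68 = 10.8 V > V_CE(sat), so the active-region assumption holds.

active; I_C ≈ 4.8 mA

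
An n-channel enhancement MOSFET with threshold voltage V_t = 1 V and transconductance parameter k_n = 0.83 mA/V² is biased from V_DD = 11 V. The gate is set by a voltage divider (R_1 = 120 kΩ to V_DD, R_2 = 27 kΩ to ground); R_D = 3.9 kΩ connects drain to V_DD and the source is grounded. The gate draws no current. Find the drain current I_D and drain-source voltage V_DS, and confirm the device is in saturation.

V_G = V_DD·R_2/(R_1+R_2) = 11×27/147 = 2.02 V. With the source grounded, V_GS = V_G = 2.02 V.
Assume saturation: I_D = (k_n/2)(V_GS − V_t)² = (0.83/2)×(2.02 − 1)² = 0.415×1.02² = 0.432 mA.
V_DS = V_DD − I_D·R_D = 11 − 0.432×3.9 = 9.31 V.
Saturation requires V_DS ≥ V_GS − V_t = 1.02 V; 9.31 ≥ 1.02 ✓.

I_D ≈ 0.43 mA, V_DS ≈ 9.3 V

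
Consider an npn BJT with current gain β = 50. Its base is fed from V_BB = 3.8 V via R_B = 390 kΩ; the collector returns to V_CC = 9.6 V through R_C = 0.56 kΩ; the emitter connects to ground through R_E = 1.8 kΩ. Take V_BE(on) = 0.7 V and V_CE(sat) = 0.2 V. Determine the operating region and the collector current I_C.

active; I_C ≈ 0.32 mA

Assume active. Base-emitter loop: I_B = (V_BB − V_BE)/(R_B + (β+1)R_E) = (3.8 − 0.7)/(390 + 51×1.8) = 0.00643 mA.
I_C = β·I_B = 50×0.00643 = 0.322 mA.
V_CE = V_CC − I_C·R_C − I_E·R_E = 9.6 − 0.322×0.56 − 0.328×1.8 = 8.83 V > V_CE(sat), so the active-region assumption holds.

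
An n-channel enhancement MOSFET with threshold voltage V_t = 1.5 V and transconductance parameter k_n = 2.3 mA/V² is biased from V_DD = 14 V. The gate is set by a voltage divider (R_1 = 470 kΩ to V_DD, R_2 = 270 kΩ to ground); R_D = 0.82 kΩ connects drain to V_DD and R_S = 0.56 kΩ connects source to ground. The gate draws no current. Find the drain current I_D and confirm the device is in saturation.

V_G = V_DD·R_2/(R_1+R_2) = 14×270/740 = 5.11 V.
Assume saturation: I_D = (k_n/2)(V_GS − V_t)² with V_GS = V_G − I_D·R_S = 5.11 − 0.56·I_D.
Substituting gives 0.361·I_D² − 5.65·I_D + 15 = 0, with roots I_D = 3.38 or 12.3 mA.
The root I_D = 12.3 mA gives V_GS = -1.77 V ≤ V_t, so take I_D = 3.38 mA.
Then V_GS = 3.21 V and V_DS = V_DD − I_D(R_D+R_S) = 14 − 3.38×1.38 = 9.33 V.
Saturation requires V_DS ≥ V_GS − V_t = 1.71 V; 9.33 ≥ 1.71 ✓.

I_D ≈ 3.4 mA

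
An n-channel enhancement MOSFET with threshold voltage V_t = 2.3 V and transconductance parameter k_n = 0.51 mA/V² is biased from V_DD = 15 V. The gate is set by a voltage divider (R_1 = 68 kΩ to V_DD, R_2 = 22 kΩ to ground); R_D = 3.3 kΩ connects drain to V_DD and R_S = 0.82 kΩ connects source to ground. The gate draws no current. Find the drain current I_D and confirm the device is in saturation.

I_D ≈ 0.31 mA

V_G = V_DD·R_2/(R_1+R_2) = 15×22/90 = 3.67 V.
Assume saturation: I_D = (k_n/2)(V_GS − V_t)² with V_GS = V_G − I_D·R_S = 3.67 − 0.82·I_D.
Substituting gives 0.171·I_D² − 1.57·I_D + 0.476 = 0, with roots I_D = 0.314 or 8.85 mA.
The root I_D = 8.85 mA gives V_GS = -3.59 V ≤ V_t, so take I_D = 0.314 mA.
Then V_GS = 3.41 V and V_DS = V_DD − I_D(R_D+R_S) = 15 − 0.314×4.12 = 13.7 V.
Saturation requires V_DS ≥ V_GS − V_t = 1.11 V; 13.7 ≥ 1.11 ✓.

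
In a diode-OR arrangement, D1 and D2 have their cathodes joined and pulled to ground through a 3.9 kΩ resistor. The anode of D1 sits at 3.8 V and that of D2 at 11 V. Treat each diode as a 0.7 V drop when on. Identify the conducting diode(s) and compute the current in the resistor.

Assume both conduct. Then node N would need to be at both 3.8−0.7 = 3.1 V and 11−0.7 = 10.3 V, which is impossible.
Assume only D2 conducts: V_N = 11 − 0.7 = 10.3 V, so I_R = 10.3/3.9 = 2.64 mA.
Check D1: its anode-to-cathode voltage is 3.8 − 10.3 = -6.5 V < 0.7 V, so it is off. The assumption is consistent.

Only D2 conducts; I_R ≈ 2.6 mA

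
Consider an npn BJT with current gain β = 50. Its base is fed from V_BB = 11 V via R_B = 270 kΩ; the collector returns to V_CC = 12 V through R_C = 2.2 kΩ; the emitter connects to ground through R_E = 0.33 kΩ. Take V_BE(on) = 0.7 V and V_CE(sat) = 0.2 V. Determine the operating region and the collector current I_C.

active; I_C ≈ 1.8 mA

Assume active. Base-emitter loop: I_B = (V_BB − V_BE)/(R_B + (β+1)R_E) = (11 − 0.7)/(270 + 51×0.33) = 0.0359 mA.
I_C = β·I_B = 50×0.0359 = 1.8 mA.
V_CE = V_CC − I_C·R_C − I_E·R_E = 12 − 1.8×2.2 − 1.83×0.33 = 7.45 V > V_CE(sat), so the active-region assumption holds.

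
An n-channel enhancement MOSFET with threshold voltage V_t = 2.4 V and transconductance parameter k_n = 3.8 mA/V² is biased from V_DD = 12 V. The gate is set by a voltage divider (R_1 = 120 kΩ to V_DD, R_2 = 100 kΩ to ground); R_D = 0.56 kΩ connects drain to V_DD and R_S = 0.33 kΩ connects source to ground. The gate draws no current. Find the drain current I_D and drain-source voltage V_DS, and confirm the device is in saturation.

I_D ≈ 4.6 mA, V_DS ≈ 7.9 V

V_G = V_DD·R_2/(R_1+R_2) = 12×100/220 = 5.45 V.
Assume saturation: I_D = (k_n/2)(V_GS − V_t)² with V_GS = V_G − I_D·R_S = 5.45 − 0.33·I_D.
Substituting gives 0.207·I_D² − 4.83·I_D + 17.7 = 0, with roots I_D = 4.56 or 18.8 mA.
The root I_D = 18.8 mA gives V_GS = -0.744 V ≤ V_t, so take I_D = 4.56 mA.
Then V_GS = 3.95 V and V_DS = V_DD − I_D(R_D+R_S) = 12 − 4.56×0.89 = 7.94 V.
Saturation requires V_DS ≥ V_GS − V_t = 1.55 V; 7.94 ≥ 1.55 ✓.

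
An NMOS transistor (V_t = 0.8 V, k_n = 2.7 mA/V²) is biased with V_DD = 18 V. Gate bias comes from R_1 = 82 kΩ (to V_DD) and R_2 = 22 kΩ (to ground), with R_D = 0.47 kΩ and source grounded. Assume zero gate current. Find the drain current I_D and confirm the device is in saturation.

I_D ≈ 12 mA

V_G = V_DD·R_2/(R_1+R_2) = 18×22/104 = 3.81 V. With the source grounded, V_GS = V_G = 3.81 V.
Assume saturation: I_D = (k_n/2)(V_GS − V_t)² = (2.7/2)×(3.81 − 0.8)² = 1.35×3.01² = 12.2 mA.
V_DS = V_DD − I_D·R_D = 18 − 12.2×0.47 = 12.3 V.
Saturation requires V_DS ≥ V_GS − V_t = 3.01 V; 12.3 ≥ 3.01 ✓.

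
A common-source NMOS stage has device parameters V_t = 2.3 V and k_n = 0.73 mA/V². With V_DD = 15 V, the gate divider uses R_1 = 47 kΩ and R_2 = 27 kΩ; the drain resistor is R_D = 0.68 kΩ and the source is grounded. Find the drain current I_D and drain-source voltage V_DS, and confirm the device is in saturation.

I_D ≈ 3.7 mA, V_DS ≈ 13 V

V_G = V_DD·R_2/(R_1+R_2) = 15×27/74 = 5.47 V. With the source grounded, V_GS = V_G = 5.47 V.
Assume saturation: I_D = (k_n/2)(V_GS − V_t)² = (0.73/2)×(5.47 − 2.3)² = 0.365×3.17² = 3.67 mA.
V_DS = V_DD − I_D·R_D = 15 − 3.67×0.68 = 12.5 V.
Saturation requires V_DS ≥ V_GS − V_t = 3.17 V; 12.5 ≥ 3.17 ✓.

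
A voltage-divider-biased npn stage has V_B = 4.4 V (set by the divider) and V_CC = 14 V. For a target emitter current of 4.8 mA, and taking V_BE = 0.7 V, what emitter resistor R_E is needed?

V_E = V_B − V_BE = 4.4 − 0.7 = 3.7 V.
R_E = V_E / I_E = 3.7 / 4.8 = 0.771 kΩ.

R_E ≈ 0.77 kΩ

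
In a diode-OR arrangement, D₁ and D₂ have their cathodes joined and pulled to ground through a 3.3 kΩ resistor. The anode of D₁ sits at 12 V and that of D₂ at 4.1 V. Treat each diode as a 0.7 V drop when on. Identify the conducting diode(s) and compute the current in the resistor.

Assume both conduct. Then node N would need to be at both 12−0.7 = 11.3 V and 4.1−0.7 = 3.4 V, which is impossible.
Assume only D₁ conducts: V_N = 12 − 0.7 = 11.3 V, so I_R = 11.3/3.3 = 3.42 mA.
Check D₂: its anode-to-cathode voltage is 4.1 − 11.3 = -7.2 V < 0.7 V, so it is off. The assumption is consistent.

Only D₁ conducts; I_R ≈ 3.4 mA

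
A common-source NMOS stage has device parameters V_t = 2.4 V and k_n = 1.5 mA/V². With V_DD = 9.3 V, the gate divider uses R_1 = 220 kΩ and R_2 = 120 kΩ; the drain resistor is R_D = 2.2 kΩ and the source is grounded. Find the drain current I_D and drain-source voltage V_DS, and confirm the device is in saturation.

I_D ≈ 0.58 mA, V_DS ≈ 8 V

V_G = V_DD·R_2/(R_1+R_2) = 9.3×120/340 = 3.28 V. With the source grounded, V_GS = V_G = 3.28 V.
Assume saturation: I_D = (k_n/2)(V_GS − V_t)² = (1.5/2)×(3.28 − 2.4)² = 0.75×0.882² = 0.584 mA.
V_DS = V_DD − I_D·R_D = 9.3 − 0.584×2.2 = 8.02 V.
Saturation requires V_DS ≥ V_GS − V_t = 0.882 V; 8.02 ≥ 0.882 ✓.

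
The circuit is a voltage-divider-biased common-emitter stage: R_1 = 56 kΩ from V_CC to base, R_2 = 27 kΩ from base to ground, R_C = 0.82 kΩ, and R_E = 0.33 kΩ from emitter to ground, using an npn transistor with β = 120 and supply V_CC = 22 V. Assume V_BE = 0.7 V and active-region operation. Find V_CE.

Thevenize the base divider: V_Th = V_CC·R_2/(R_1+R_2) = 22×27/83 = 7.16 V, R_Th = R_1‖R_2 = 18.2 kΩ.
Base-emitter loop: V_Th = I_B·R_Th + V_BE + (β+1)I_B·R_E, so I_B = (7.16 − 0.7) / (18.2 + 121×0.33) = 0.111 mA.
I_C = β·I_B = 120×0.111 = 13.3 mA, and I_E = (β+1)I_B = 13.4 mA.
V_CE = V_CC − I_C·R_C − I_E·R_E = 22 − 13.3×0.82 − 13.4×0.33 = 6.64 V.
V_CE = 6.64 V > 0.2 V confirms active-region operation.

V_CE ≈ 6.6 V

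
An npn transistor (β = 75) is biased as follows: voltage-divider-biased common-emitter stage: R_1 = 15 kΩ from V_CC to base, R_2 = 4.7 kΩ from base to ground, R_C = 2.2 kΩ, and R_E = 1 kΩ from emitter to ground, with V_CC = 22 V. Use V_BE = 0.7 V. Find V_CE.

Thevenize the base divider: V_Th = V_CC·R_2/(R_1+R_2) = 22×4.7/19.7 = 5.25 V, R_Th = R_1‖R_2 = 3.58 kΩ.
Base-emitter loop: V_Th = I_B·R_Th + V_BE + (β+1)I_B·R_E, so I_B = (5.25 − 0.7) / (3.58 + 76×1) = 0.0572 mA.
I_C = β·I_B = 75×0.0572 = 4.29 mA, and I_E = (β+1)I_B = 4.34 mA.
V_CE = V_CC − I_C·R_C − I_E·R_E = 22 − 4.29×2.2 − 4.34×1 = 8.22 V.
V_CE = 8.22 V > 0.2 V confirms active-region operation.

V_CE ≈ 8.2 V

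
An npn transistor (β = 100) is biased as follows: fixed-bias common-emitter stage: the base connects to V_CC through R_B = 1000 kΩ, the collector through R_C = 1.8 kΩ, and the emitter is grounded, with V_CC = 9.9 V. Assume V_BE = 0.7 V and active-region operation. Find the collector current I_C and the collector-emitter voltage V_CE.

Base loop: V_CC = I_B·R_B + V_BE, so I_B = (9.9 − 0.7)/1000 kΩ = 0.0092 mA.
In the active region I_C = β·I_B = 100 × 0.0092 = 0.92 mA.
Collector loop: V_CE = V_CC − I_C·R_C = 9.9 − 0.92×1.8 = 8.24 V.
Since V_CE = 8.24 V > V_CE(sat) ≈ 0.2 V, the transistor is in the active region as assumed.

I_C ≈ 0.92 mA, V_CE ≈ 8.2 V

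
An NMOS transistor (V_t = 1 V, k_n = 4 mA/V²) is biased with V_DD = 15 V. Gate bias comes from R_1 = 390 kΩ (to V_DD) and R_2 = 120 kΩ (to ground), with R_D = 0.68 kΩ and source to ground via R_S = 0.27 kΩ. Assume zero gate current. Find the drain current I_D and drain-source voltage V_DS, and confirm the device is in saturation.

V_G = V_DD·R_2/(R_1+R_2) = 15×120/510 = 3.53 V.
Assume saturation: I_D = (k_n/2)(V_GS − V_t)² with V_GS = V_G − I_D·R_S = 3.53 − 0.27·I_D.
Substituting gives 0.146·I_D² − 3.73·I_D + 12.8 = 0, with roots I_D = 4.08 or 21.5 mA.
The root I_D = 21.5 mA gives V_GS = -2.28 V ≤ V_t, so take I_D = 4.08 mA.
Then V_GS = 2.43 V and V_DS = V_DD − I_D(R_D+R_S) = 15 − 4.08×0.95 = 11.1 V.
Saturation requires V_DS ≥ V_GS − V_t = 1.43 V; 11.1 ≥ 1.43 ✓.

I_D ≈ 4.1 mA, V_DS ≈ 11 V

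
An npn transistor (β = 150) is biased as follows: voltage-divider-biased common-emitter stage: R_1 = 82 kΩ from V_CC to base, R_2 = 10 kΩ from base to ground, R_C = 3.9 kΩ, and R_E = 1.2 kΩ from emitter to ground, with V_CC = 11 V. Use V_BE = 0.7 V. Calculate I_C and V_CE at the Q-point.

Thevenize the base divider: V_Th = V_CC·R_2/(R_1+R_2) = 11×10/92 = 1.2 V, R_Th = R_1‖R_2 = 8.91 kΩ.
Base-emitter loop: V_Th = I_B·R_Th + V_BE + (β+1)I_B·R_E, so I_B = (1.2 − 0.7) / (8.91 + 151×1.2) = 0.00261 mA.
I_C = β·I_B = 150×0.00261 = 0.391 mA, and I_E = (β+1)I_B = 0.394 mA.
V_CE = V_CC − I_C·R_C − I_E·R_E = 11 − 0.391×3.9 − 0.394×1.2 = 9 V.
V_CE = 9 V > 0.2 V confirms active-region operation.

I_C ≈ 0.39 mA, V_CE ≈ 9 V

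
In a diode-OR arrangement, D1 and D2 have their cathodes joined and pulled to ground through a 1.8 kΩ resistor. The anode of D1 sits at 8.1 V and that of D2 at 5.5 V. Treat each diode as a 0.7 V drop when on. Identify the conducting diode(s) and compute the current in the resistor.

Assume both conduct. Then node N would need to be at both 8.1−0.7 = 7.4 V and 5.5−0.7 = 4.8 V, which is impossible.
Assume only D1 conducts: V_N = 8.1 − 0.7 = 7.4 V, so I_R = 7.4/1.8 = 4.11 mA.
Check D2: its anode-to-cathode voltage is 5.5 − 7.4 = -1.9 V < 0.7 V, so it is off. The assumption is consistent.

Only D1 conducts; I_R ≈ 4.1 mA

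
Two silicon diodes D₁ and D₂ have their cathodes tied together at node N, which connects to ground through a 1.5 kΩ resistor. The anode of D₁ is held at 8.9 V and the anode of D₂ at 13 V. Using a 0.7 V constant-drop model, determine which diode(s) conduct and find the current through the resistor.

Assume both conduct. Then node N would need to be at both 8.9−0.7 = 8.2 V and 13−0.7 = 12.3 V, which is impossible.
Assume only D₂ conducts: V_N = 13 − 0.7 = 12.3 V, so I_R = 12.3/1.5 = 8.2 mA.
Check D₁: its anode-to-cathode voltage is 8.9 − 12.3 = -3.4 V < 0.7 V, so it is off. The assumption is consistent.

Only D₂ conducts; I_R ≈ 8.2 mA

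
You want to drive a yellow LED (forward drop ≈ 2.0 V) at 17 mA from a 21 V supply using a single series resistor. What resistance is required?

R ≈ 1.1 kΩ

The resistor drops V_S − V_D = 21 − 2.0 = 19 V at 17 mA.
R = 19 V / 17 mA = 1.12 kΩ.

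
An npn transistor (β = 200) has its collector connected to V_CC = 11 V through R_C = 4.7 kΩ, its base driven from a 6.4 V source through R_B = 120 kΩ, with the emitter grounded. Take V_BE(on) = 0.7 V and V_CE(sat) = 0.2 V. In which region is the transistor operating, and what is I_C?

saturation; I_C ≈ 2.3 mA

Assume active: I_B = (6.4 − 0.7)/120 = 0.0475 mA, giving I_C = β·I_B = 9.5 mA.
But then V_CE = 11 − 9.5×4.7 = -33.6 V < V_CE(sat) = 0.2 V — impossible in the active region.
So the transistor is saturated. With V_CE = 0.2 V, I_C = (V_CC − 0.2)/R_C = 10.8/4.7 = 2.3 mA.
Check: β·I_B = 9.5 mA > I_C = 2.3 mA, confirming saturation.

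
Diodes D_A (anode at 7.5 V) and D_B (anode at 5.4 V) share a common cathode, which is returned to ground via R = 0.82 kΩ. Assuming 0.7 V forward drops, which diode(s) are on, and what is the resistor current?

Only D_A conducts; I_R ≈ 8.3 mA

Assume both conduct. Then node N would need to be at both 7.5−0.7 = 6.8 V and 5.4−0.7 = 4.7 V, which is impossible.
Assume only D_A conducts: V_N = 7.5 − 0.7 = 6.8 V, so I_R = 6.8/0.82 = 8.29 mA.
Check D_B: its anode-to-cathode voltage is 5.4 − 6.8 = -1.4 V < 0.7 V, so it is off. The assumption is consistent.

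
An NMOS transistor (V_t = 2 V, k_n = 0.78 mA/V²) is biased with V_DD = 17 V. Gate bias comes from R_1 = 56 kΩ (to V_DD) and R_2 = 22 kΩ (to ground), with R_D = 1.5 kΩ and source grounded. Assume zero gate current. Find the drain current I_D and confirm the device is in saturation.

V_G = V_DD·R_2/(R_1+R_2) = 17×22/78 = 4.79 V. With the source grounded, V_GS = V_G = 4.79 V.
Assume saturation: I_D = (k_n/2)(V_GS − V_t)² = (0.78/2)×(4.79 − 2)² = 0.39×2.79² = 3.05 mA.
V_DS = V_DD − I_D·R_D = 17 − 3.05×1.5 = 12.4 V.
Saturation requires V_DS ≥ V_GS − V_t = 2.79 V; 12.4 ≥ 2.79 ✓.

I_D ≈ 3 mA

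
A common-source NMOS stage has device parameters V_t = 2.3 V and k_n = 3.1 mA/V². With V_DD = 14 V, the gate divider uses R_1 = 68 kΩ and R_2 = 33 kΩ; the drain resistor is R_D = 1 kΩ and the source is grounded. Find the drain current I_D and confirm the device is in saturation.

I_D ≈ 8 mA

V_G = V_DD·R_2/(R_1+R_2) = 14×33/101 = 4.57 V. With the source grounded, V_GS = V_G = 4.57 V.
Assume saturation: I_D = (k_n/2)(V_GS − V_t)² = (3.1/2)×(4.57 − 2.3)² = 1.55×2.27² = 8.02 mA.
V_DS = V_DD − I_D·R_D = 14 − 8.02×1 = 5.98 V.
Saturation requires V_DS ≥ V_GS − V_t = 2.27 V; 5.98 ≥ 2.27 ✓.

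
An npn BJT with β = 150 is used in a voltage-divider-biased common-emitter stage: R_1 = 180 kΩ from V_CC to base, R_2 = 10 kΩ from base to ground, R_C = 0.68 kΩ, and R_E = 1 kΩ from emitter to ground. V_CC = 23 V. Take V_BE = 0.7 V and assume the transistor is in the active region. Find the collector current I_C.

Thevenize the base divider: V_Th = V_CC·R_2/(R_1+R_2) = 23×10/190 = 1.21 V, R_Th = R_1‖R_2 = 9.47 kΩ.
Base-emitter loop: V_Th = I_B·R_Th + V_BE + (β+1)I_B·R_E, so I_B = (1.21 − 0.7) / (9.47 + 151×1) = 0.00318 mA.
I_C = β·I_B = 150×0.00318 = 0.477 mA, and I_E = (β+1)I_B = 0.48 mA.
V_CE = V_CC − I_C·R_C − I_E·R_E = 23 − 0.477×0.68 − 0.48×1 = 22.2 V.
V_CE = 22.2 V > 0.2 V confirms active-region operation.

I_C ≈ 0.48 mA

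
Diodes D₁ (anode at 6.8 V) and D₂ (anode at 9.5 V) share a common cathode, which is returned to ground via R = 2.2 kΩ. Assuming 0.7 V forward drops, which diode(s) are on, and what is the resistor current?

Assume both conduct. Then node N would need to be at both 6.8−0.7 = 6.1 V and 9.5−0.7 = 8.8 V, which is impossible.
Assume only D₂ conducts: V_N = 9.5 − 0.7 = 8.8 V, so I_R = 8.8/2.2 = 4 mA.
Check D₁: its anode-to-cathode voltage is 6.8 − 8.8 = -2 V < 0.7 V, so it is off. The assumption is consistent.

Only D₂ conducts; I_R ≈ 4 mA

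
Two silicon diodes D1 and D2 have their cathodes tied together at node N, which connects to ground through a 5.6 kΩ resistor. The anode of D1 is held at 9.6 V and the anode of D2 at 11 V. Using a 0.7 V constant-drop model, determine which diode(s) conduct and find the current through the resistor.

Only D2 conducts; I_R ≈ 1.8 mA

Assume both conduct. Then node N would need to be at both 9.6−0.7 = 8.9 V and 11−0.7 = 10.3 V, which is impossible.
Assume only D2 conducts: V_N = 11 − 0.7 = 10.3 V, so I_R = 10.3/5.6 = 1.84 mA.
Check D1: its anode-to-cathode voltage is 9.6 − 10.3 = -0.7 V < 0.7 V, so it is off. The assumption is consistent.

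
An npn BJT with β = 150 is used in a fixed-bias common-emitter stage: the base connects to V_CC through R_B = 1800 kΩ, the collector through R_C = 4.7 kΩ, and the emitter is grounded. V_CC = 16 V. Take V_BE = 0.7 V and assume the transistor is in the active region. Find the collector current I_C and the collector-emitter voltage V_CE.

I_C ≈ 1.3 mA, V_CE ≈ 10 V

Base loop: V_CC = I_B·R_B + V_BE, so I_B = (16 − 0.7)/1800 kΩ = 0.0085 mA.
In the active region I_C = β·I_B = 150 × 0.0085 = 1.28 mA.
Collector loop: V_CE = V_CC − I_C·R_C = 16 − 1.28×4.7 = 10 V.
Since V_CE = 10 V > V_CE(sat) ≈ 0.2 V, the transistor is in the active region as assumed.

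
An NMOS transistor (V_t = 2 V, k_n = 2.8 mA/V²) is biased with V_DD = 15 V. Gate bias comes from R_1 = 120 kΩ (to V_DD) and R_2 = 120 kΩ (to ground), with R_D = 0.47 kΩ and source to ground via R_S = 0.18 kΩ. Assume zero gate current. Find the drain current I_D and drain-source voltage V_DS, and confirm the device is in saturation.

V_G = V_DD·R_2/(R_1+R_2) = 15×120/240 = 7.5 V.
Assume saturation: I_D = (k_n/2)(V_GS − V_t)² with V_GS = V_G − I_D·R_S = 7.5 − 0.18·I_D.
Substituting gives 0.0454·I_D² − 3.77·I_D + 42.3 = 0, with roots I_D = 13.4 or 69.8 mA.
The root I_D = 69.8 mA gives V_GS = -5.06 V ≤ V_t, so take I_D = 13.4 mA.
Then V_GS = 5.09 V and V_DS = V_DD − I_D(R_D+R_S) = 15 − 13.4×0.65 = 6.3 V.
Saturation requires V_DS ≥ V_GS − V_t = 3.09 V; 6.3 ≥ 3.09 ✓.

I_D ≈ 13 mA, V_DS ≈ 6.3 V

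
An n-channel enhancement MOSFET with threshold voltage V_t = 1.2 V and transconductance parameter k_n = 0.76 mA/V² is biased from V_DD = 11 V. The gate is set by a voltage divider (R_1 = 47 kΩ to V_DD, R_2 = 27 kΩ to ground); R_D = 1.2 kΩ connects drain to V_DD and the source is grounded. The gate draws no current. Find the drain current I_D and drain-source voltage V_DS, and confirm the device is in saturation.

V_G = V_DD·R_2/(R_1+R_2) = 11×27/74 = 4.01 V. With the source grounded, V_GS = V_G = 4.01 V.
Assume saturation: I_D = (k_n/2)(V_GS − V_t)² = (0.76/2)×(4.01 − 1.2)² = 0.38×2.81² = 3.01 mA.
V_DS = V_DD − I_D·R_D = 11 − 3.01×1.2 = 7.39 V.
Saturation requires V_DS ≥ V_GS − V_t = 2.81 V; 7.39 ≥ 2.81 ✓.

I_D ≈ 3 mA, V_DS ≈ 7.4 V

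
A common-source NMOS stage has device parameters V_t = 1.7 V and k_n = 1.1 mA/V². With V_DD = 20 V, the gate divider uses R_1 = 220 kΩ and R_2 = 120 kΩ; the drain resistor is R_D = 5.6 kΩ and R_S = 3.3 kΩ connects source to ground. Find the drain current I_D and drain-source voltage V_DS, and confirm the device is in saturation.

V_G = V_DD·R_2/(R_1+R_2) = 20×120/340 = 7.06 V.
Assume saturation: I_D = (k_n/2)(V_GS − V_t)² with V_GS = V_G − I_D·R_S = 7.06 − 3.3·I_D.
Substituting gives 5.99·I_D² − 20.5·I_D + 15.8 = 0, with roots I_D = 1.18 or 2.23 mA.
The root I_D = 2.23 mA gives V_GS = -0.316 V ≤ V_t, so take I_D = 1.18 mA.
Then V_GS = 3.16 V and V_DS = V_DD − I_D(R_D+R_S) = 20 − 1.18×8.9 = 9.5 V.
Saturation requires V_DS ≥ V_GS − V_t = 1.46 V; 9.5 ≥ 1.46 ✓.

I_D ≈ 1.2 mA, V_DS ≈ 9.5 V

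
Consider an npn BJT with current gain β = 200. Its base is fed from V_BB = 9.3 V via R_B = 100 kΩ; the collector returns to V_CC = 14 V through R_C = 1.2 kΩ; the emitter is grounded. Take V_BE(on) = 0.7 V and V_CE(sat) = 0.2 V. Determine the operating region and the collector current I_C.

saturation; I_C ≈ 12 mA

Assume active: I_B = (9.3 − 0.7)/100 = 0.086 mA, giving I_C = β·I_B = 17.2 mA.
But then V_CE = 14 − 17.2×1.2 = -6.64 V < V_CE(sat) = 0.2 V — impossible in the active region.
So the transistor is saturated. With V_CE = 0.2 V, I_C = (V_CC − 0.2)/R_C = 13.8/1.2 = 11.5 mA.
Check: β·I_B = 17.2 mA > I_C = 11.5 mA, confirming saturation.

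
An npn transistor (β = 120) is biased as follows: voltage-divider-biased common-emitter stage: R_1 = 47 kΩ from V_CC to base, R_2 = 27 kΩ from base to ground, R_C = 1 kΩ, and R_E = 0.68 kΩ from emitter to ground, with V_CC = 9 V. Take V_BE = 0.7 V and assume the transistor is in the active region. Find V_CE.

Thevenize the base divider: V_Th = V_CC·R_2/(R_1+R_2) = 9×27/74 = 3.28 V, R_Th = R_1‖R_2 = 17.1 kΩ.
Base-emitter loop: V_Th = I_B·R_Th + V_BE + (β+1)I_B·R_E, so I_B = (3.28 − 0.7) / (17.1 + 121×0.68) = 0.026 mA.
I_C = β·I_B = 120×0.026 = 3.12 mA, and I_E = (β+1)I_B = 3.14 mA.
V_CE = V_CC − I_C·R_C − I_E·R_E = 9 − 3.12×1 − 3.14×0.68 = 3.74 V.
V_CE = 3.74 V > 0.2 V confirms active-region operation.

V_CE ≈ 3.7 V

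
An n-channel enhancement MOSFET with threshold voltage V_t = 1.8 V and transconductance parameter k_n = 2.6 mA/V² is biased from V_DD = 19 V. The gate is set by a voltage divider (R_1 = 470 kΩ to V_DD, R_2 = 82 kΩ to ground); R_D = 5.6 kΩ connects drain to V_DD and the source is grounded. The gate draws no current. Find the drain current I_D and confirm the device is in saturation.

V_G = V_DD·R_2/(R_1+R_2) = 19×82/552 = 2.82 V. With the source grounded, V_GS = V_G = 2.82 V.
Assume saturation: I_D = (k_n/2)(V_GS − V_t)² = (2.6/2)×(2.82 − 1.8)² = 1.3×1.02² = 1.36 mA.
V_DS = V_DD − I_D·R_D = 19 − 1.36×5.6 = 11.4 V.
Saturation requires V_DS ≥ V_GS − V_t = 1.02 V; 11.4 ≥ 1.02 ✓.

I_D ≈ 1.4 mA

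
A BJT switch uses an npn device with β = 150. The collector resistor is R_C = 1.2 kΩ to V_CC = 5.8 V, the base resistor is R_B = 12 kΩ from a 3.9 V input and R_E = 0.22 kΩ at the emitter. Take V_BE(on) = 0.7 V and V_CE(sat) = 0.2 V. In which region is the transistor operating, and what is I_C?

saturation; I_C ≈ 3.9 mA

Assume active: I_B = (3.9 − 0.7)/(12 + 151×0.22) = 0.0708 mA, I_C = β·I_B = 10.6 mA.
Then V_CE = 5.8 − 10.6×1.2 − 10.7×0.22 = -9.29 V < 0.2 V — the active assumption fails.
Re-solve with V_CE = 0.2 V. KCL at the emitter: V_E/R_E = (V_BB−0.7−V_E)/R_B + (V_CC−0.2−V_E)/R_C, giving V_E = 0.903 V.
I_C = (V_CC − 0.2 − V_E)/R_C = (5.6 − 0.903)/1.2 = 3.91 mA.
Check: I_B = (3.2 − 0.903)/12 = 0.191 mA, and β·I_B = 28.7 mA > I_C, confirming saturation.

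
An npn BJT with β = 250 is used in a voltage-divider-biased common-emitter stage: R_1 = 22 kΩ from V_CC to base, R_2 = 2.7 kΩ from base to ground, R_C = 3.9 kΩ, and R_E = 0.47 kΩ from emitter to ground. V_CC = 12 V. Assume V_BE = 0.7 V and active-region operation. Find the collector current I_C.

Thevenize the base divider: V_Th = V_CC·R_2/(R_1+R_2) = 12×2.7/24.7 = 1.31 V, R_Th = R_1‖R_2 = 2.4 kΩ.
Base-emitter loop: V_Th = I_B·R_Th + V_BE + (β+1)I_B·R_E, so I_B = (1.31 − 0.7) / (2.4 + 251×0.47) = 0.00508 mA.
I_C = β·I_B = 250×0.00508 = 1.27 mA, and I_E = (β+1)I_B = 1.28 mA.
V_CE = V_CC − I_C·R_C − I_E·R_E = 12 − 1.27×3.9 − 1.28×0.47 = 6.45 V.
V_CE = 6.45 V > 0.2 V confirms active-region operation.

I_C ≈ 1.3 mA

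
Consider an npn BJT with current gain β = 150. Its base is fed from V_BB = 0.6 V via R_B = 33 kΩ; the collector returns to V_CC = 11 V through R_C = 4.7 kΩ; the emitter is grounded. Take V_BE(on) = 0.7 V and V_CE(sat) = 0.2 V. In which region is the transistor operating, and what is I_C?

V_BB = 0.6 V ≤ V_BE(on) = 0.7 V, so the base-emitter junction is not forward biased.
The transistor is in cutoff: I_B = I_C = 0.

cutoff; I_C ≈ 0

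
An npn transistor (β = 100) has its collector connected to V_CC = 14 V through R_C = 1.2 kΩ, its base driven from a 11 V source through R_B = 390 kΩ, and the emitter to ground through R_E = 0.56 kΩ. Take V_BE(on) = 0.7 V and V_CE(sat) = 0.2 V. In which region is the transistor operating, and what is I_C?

Assume active. Base-emitter loop: I_B = (V_BB − V_BE)/(R_B + (β+1)R_E) = (11 − 0.7)/(390 + 101×0.56) = 0.0231 mA.
I_C = β·I_B = 100×0.0231 = 2.31 mA.
V_CE = V_CC − I_C·R_C − I_E·R_E = 14 − 2.31×1.2 − 2.33×0.56 = 9.93 V > V_CE(sat), so the active-region assumption holds.

active; I_C ≈ 2.3 mA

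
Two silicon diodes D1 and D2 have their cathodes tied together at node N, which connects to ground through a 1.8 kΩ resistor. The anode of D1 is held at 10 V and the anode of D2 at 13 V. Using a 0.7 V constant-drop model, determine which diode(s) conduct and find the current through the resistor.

Assume both conduct. Then node N would need to be at both 10−0.7 = 9.3 V and 13−0.7 = 12.3 V, which is impossible.
Assume only D2 conducts: V_N = 13 − 0.7 = 12.3 V, so I_R = 12.3/1.8 = 6.83 mA.
Check D1: its anode-to-cathode voltage is 10 − 12.3 = -2.3 V < 0.7 V, so it is off. The assumption is consistent.

Only D2 conducts; I_R ≈ 6.8 mA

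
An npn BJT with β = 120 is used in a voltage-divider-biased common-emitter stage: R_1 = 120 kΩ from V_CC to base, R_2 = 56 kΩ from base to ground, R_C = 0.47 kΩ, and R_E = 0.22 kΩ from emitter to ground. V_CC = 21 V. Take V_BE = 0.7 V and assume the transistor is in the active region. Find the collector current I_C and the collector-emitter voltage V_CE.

Thevenize the base divider: V_Th = V_CC·R_2/(R_1+R_2) = 21×56/176 = 6.68 V, R_Th = R_1‖R_2 = 38.2 kΩ.
Base-emitter loop: V_Th = I_B·R_Th + V_BE + (β+1)I_B·R_E, so I_B = (6.68 − 0.7) / (38.2 + 121×0.22) = 0.0923 mA.
I_C = β·I_B = 120×0.0923 = 11.1 mA, and I_E = (β+1)I_B = 11.2 mA.
V_CE = V_CC − I_C·R_C − I_E·R_E = 21 − 11.1×0.47 − 11.2×0.22 = 13.3 V.
V_CE = 13.3 V > 0.2 V confirms active-region operation.

I_C ≈ 11 mA, V_CE ≈ 13 V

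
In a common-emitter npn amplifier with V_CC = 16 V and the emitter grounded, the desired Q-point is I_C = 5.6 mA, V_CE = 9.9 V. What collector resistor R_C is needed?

R_C ≈ 1.1 kΩ

Collector loop: V_CC = I_C·R_C + V_CE.
R_C = (V_CC − V_CE)/I_C = (16 − 9.9)/5.6 = 1.09 kΩ.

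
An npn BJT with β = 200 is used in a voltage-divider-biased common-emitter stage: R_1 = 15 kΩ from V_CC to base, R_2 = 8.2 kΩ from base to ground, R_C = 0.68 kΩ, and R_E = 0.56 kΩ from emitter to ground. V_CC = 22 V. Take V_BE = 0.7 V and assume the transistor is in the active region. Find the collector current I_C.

Thevenize the base divider: V_Th = V_CC·R_2/(R_1+R_2) = 22×8.2/23.2 = 7.78 V, R_Th = R_1‖R_2 = 5.3 kΩ.
Base-emitter loop: V_Th = I_B·R_Th + V_BE + (β+1)I_B·R_E, so I_B = (7.78 − 0.7) / (5.3 + 201×0.56) = 0.06 mA.
I_C = β·I_B = 200×0.06 = 12 mA, and I_E = (β+1)I_B = 12.1 mA.
V_CE = V_CC − I_C·R_C − I_E·R_E = 22 − 12×0.68 − 12.1×0.56 = 7.08 V.
V_CE = 7.08 V > 0.2 V confirms active-region operation.

I_C ≈ 12 mA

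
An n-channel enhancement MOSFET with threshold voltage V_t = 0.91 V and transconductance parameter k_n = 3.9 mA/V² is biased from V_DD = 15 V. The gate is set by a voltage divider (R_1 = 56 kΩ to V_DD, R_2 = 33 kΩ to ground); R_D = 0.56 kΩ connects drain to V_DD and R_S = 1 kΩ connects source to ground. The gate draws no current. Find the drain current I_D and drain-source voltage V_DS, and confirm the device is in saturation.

V_G = V_DD·R_2/(R_1+R_2) = 15×33/89 = 5.56 V.
Assume saturation: I_D = (k_n/2)(V_GS − V_t)² with V_GS = V_G − I_D·R_S = 5.56 − 1·I_D.
Substituting gives 1.95·I_D² − 19.1·I_D + 42.2 = 0, with roots I_D = 3.34 or 6.47 mA.
The root I_D = 6.47 mA gives V_GS = -0.912 V ≤ V_t, so take I_D = 3.34 mA.
Then V_GS = 2.22 V and V_DS = V_DD − I_D(R_D+R_S) = 15 − 3.34×1.56 = 9.79 V.
Saturation requires V_DS ≥ V_GS − V_t = 1.31 V; 9.79 ≥ 1.31 ✓.

I_D ≈ 3.3 mA, V_DS ≈ 9.8 V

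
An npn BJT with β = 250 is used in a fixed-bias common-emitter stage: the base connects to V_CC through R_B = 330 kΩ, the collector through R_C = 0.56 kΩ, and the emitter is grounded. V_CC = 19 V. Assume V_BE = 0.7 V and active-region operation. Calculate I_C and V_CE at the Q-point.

Base loop: V_CC = I_B·R_B + V_BE, so I_B = (19 − 0.7)/330 kΩ = 0.0555 mA.
In the active region I_C = β·I_B = 250 × 0.0555 = 13.9 mA.
Collector loop: V_CE = V_CC − I_C·R_C = 19 − 13.9×0.56 = 11.2 V.
Since V_CE = 11.2 V > V_CE(sat) ≈ 0.2 V, the transistor is in the active region as assumed.

I_C ≈ 14 mA, V_CE ≈ 11 V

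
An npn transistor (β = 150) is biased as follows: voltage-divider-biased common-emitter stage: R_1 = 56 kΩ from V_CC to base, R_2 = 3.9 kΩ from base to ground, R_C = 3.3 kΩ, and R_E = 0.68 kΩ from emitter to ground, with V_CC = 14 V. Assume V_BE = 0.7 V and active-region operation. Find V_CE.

Thevenize the base divider: V_Th = V_CC·R_2/(R_1+R_2) = 14×3.9/59.9 = 0.912 V, R_Th = R_1‖R_2 = 3.65 kΩ.
Base-emitter loop: V_Th = I_B·R_Th + V_BE + (β+1)I_B·R_E, so I_B = (0.912 − 0.7) / (3.65 + 151×0.68) = 0.00199 mA.
I_C = β·I_B = 150×0.00199 = 0.298 mA, and I_E = (β+1)I_B = 0.3 mA.
V_CE = V_CC − I_C·R_C − I_E·R_E = 14 − 0.298×3.3 − 0.3×0.68 = 12.8 V.
V_CE = 12.8 V > 0.2 V confirms active-region operation.

V_CE ≈ 13 V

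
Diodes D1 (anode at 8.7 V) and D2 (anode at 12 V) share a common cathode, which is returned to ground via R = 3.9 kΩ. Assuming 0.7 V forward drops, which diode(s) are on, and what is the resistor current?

Only D2 conducts; I_R ≈ 2.9 mA

Assume both conduct. Then node N would need to be at both 8.7−0.7 = 8 V and 12−0.7 = 11.3 V, which is impossible.
Assume only D2 conducts: V_N = 12 − 0.7 = 11.3 V, so I_R = 11.3/3.9 = 2.9 mA.
Check D1: its anode-to-cathode voltage is 8.7 − 11.3 = -2.6 V < 0.7 V, so it is off. The assumption is consistent.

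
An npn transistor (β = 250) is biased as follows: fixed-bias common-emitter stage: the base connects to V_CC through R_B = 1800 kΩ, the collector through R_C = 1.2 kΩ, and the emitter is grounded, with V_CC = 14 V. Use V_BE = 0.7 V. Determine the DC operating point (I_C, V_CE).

Base loop: V_CC = I_B·R_B + V_BE, so I_B = (14 − 0.7)/1800 kΩ = 0.00739 mA.
In the active region I_C = β·I_B = 250 × 0.00739 = 1.85 mA.
Collector loop: V_CE = V_CC − I_C·R_C = 14 − 1.85×1.2 = 11.8 V.
Since V_CE = 11.8 V > V_CE(sat) ≈ 0.2 V, the transistor is in the active region as assumed.

I_C ≈ 1.8 mA, V_CE ≈ 12 V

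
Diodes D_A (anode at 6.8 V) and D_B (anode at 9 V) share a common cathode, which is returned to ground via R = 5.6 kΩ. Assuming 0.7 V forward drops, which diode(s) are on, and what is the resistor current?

Only D_B conducts; I_R ≈ 1.5 mA

Assume both conduct. Then node N would need to be at both 6.8−0.7 = 6.1 V and 9−0.7 = 8.3 V, which is impossible.
Assume only D_B conducts: V_N = 9 − 0.7 = 8.3 V, so I_R = 8.3/5.6 = 1.48 mA.
Check D_A: its anode-to-cathode voltage is 6.8 − 8.3 = -1.5 V < 0.7 V, so it is off. The assumption is consistent.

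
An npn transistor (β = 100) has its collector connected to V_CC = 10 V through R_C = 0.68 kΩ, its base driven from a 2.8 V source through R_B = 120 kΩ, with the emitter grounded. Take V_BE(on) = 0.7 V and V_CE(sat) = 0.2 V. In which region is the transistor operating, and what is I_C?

active; I_C ≈ 1.7 mA

Assume active. Base-emitter loop: I_B = (V_BB − V_BE)/R_B = (2.8 − 0.7)/120 = 0.0175 mA.
I_C = β·I_B = 100×0.0175 = 1.75 mA.
V_CE = V_CC − I_C·R_C = 10 − 1.75×0.68 = 8.81 V > V_CE(sat), so the active-region assumption holds.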